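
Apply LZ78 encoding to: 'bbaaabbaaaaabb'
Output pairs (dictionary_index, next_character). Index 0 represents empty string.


LZ78 encoding steps:
Dictionary: {0: ''}
Step 1: w='' (idx 0), next='b' -> output (0, 'b'), add 'b' as idx 1
Step 2: w='b' (idx 1), next='a' -> output (1, 'a'), add 'ba' as idx 2
Step 3: w='' (idx 0), next='a' -> output (0, 'a'), add 'a' as idx 3
Step 4: w='a' (idx 3), next='b' -> output (3, 'b'), add 'ab' as idx 4
Step 5: w='ba' (idx 2), next='a' -> output (2, 'a'), add 'baa' as idx 5
Step 6: w='a' (idx 3), next='a' -> output (3, 'a'), add 'aa' as idx 6
Step 7: w='ab' (idx 4), next='b' -> output (4, 'b'), add 'abb' as idx 7


Encoded: [(0, 'b'), (1, 'a'), (0, 'a'), (3, 'b'), (2, 'a'), (3, 'a'), (4, 'b')]


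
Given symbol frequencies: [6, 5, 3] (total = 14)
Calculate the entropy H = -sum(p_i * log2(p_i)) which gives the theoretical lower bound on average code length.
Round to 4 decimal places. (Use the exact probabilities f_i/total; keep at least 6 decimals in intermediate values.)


Per-symbol terms -p_i * log2(p_i) with p_i = f_i/14:
  p = 6/14 = 0.428571: log2(p) = -1.222392, -p*log2(p) = 0.523882
  p = 5/14 = 0.357143: log2(p) = -1.485427, -p*log2(p) = 0.530510
  p = 3/14 = 0.214286: log2(p) = -2.222392, -p*log2(p) = 0.476227
H = 0.523882 + 0.530510 + 0.476227 = 1.530619

H = 1.5306 bits/symbol


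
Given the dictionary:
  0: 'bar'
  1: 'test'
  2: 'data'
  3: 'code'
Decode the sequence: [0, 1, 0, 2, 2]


Look up each index in the dictionary:
  0 -> 'bar'
  1 -> 'test'
  0 -> 'bar'
  2 -> 'data'
  2 -> 'data'

Decoded: "bar test bar data data"


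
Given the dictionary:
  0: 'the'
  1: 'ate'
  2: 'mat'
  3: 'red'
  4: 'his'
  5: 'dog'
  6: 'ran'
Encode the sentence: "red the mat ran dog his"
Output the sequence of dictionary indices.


Look up each word in the dictionary:
  'red' -> 3
  'the' -> 0
  'mat' -> 2
  'ran' -> 6
  'dog' -> 5
  'his' -> 4

Encoded: [3, 0, 2, 6, 5, 4]


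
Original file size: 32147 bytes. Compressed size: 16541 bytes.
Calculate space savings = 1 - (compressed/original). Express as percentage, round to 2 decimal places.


ratio = compressed/original = 16541/32147 = 0.514543
savings = 1 - ratio = 1 - 0.514543 = 0.485457
as a percentage: 0.485457 * 100 = 48.55%

Space savings = 1 - 16541/32147 = 48.55%


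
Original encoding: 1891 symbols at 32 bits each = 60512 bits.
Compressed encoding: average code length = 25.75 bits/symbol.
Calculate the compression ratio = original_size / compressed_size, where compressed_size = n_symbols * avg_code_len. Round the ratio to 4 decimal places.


original_size = n_symbols * orig_bits = 1891 * 32 = 60512 bits
compressed_size = n_symbols * avg_code_len = 1891 * 25.75 = 48693.25 bits
ratio = original_size / compressed_size = 60512 / 48693.25 = 1.2427

Compression ratio = 1.2427


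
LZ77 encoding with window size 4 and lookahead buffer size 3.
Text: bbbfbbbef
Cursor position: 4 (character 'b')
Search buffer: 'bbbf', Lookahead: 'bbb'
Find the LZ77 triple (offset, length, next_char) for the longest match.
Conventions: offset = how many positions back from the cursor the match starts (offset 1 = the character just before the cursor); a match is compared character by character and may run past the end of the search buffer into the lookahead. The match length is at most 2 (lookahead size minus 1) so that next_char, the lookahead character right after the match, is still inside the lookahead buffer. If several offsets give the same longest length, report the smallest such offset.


Try each offset into the search buffer:
  offset=1 (pos 3, char 'f'): match length 0
  offset=2 (pos 2, char 'b'): match length 1
  offset=3 (pos 1, char 'b'): match length 2
  offset=4 (pos 0, char 'b'): match length 2
Longest match has length 2, found at offsets 3, 4; take the smallest, offset 3.
next_char = character at position 4 + 2 = 6 -> 'b'

Best match: offset=3, length=2 (matching 'bb' starting at position 1)
LZ77 triple: (3, 2, 'b')


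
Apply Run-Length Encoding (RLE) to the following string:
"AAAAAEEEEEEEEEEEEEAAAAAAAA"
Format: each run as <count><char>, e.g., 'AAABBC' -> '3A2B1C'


Scanning runs left to right:
  i=0: run of 'A' x 5 -> '5A'
  i=5: run of 'E' x 13 -> '13E'
  i=18: run of 'A' x 8 -> '8A'

RLE = 5A13E8A


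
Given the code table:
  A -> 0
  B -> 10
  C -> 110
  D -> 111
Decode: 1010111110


Decoding:
10 -> B
10 -> B
111 -> D
110 -> C


Result: BBDC


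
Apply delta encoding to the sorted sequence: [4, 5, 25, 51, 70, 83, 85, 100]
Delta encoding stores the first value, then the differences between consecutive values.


First value: 4
Deltas:
  5 - 4 = 1
  25 - 5 = 20
  51 - 25 = 26
  70 - 51 = 19
  83 - 70 = 13
  85 - 83 = 2
  100 - 85 = 15


Delta encoded: [4, 1, 20, 26, 19, 13, 2, 15]


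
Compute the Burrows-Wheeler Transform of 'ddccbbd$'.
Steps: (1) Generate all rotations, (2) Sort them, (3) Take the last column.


Rotations (sorted):
  0: $ddccbbd -> last char: d
  1: bbd$ddcc -> last char: c
  2: bd$ddccb -> last char: b
  3: cbbd$ddc -> last char: c
  4: ccbbd$dd -> last char: d
  5: d$ddccbb -> last char: b
  6: dccbbd$d -> last char: d
  7: ddccbbd$ -> last char: $


BWT = dcbcdbd$


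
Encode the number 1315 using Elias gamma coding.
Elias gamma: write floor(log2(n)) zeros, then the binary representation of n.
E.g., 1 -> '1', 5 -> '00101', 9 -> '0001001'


num_bits = floor(log2(1315)) + 1 = 11
leading_zeros = num_bits - 1 = 10
binary(1315) = 10100100011

Elias gamma(1315) = '0000000000' + '10100100011' = 000000000010100100011 (21 bits)


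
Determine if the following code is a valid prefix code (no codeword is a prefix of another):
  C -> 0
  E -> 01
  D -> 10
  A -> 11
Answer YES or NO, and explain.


Checking each pair (does one codeword prefix another?):
  C='0' vs E='01': prefix -- VIOLATION

NO -- this is NOT a valid prefix code. C (0) is a prefix of E (01).


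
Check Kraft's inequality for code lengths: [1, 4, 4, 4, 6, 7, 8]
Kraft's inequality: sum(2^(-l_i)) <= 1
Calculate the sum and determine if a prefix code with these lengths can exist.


Sum = 2^(-1) + 2^(-4) + 2^(-4) + 2^(-4) + 2^(-6) + 2^(-7) + 2^(-8)
    = 0.5 + 0.0625 + 0.0625 + 0.0625 + 0.015625 + 0.0078125 + 0.00390625
    = 183/256 = 0.71484375
Since 0.71484375 <= 1, Kraft's inequality IS satisfied.
A prefix code with these lengths CAN exist.

Kraft sum = 0.71484375. Satisfied.


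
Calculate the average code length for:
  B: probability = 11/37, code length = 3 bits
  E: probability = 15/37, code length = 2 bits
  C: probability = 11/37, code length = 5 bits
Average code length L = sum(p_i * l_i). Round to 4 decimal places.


Weighted contributions p_i * l_i:
  B: (11/37) * 3 = 33/37
  E: (15/37) * 2 = 30/37
  C: (11/37) * 5 = 55/37
Sum = (33 + 30 + 55)/37 = 118/37

L = 118/37 = 3.1892 bits/symbol


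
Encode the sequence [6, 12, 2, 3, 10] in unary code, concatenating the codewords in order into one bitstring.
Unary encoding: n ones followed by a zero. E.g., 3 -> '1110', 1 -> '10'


Encode each number as n ones followed by a terminating 0:
  6 -> 1111110 (7 bits)
  12 -> 1111111111110 (13 bits)
  2 -> 110 (3 bits)
  3 -> 1110 (4 bits)
  10 -> 11111111110 (11 bits)
Total length = 7 + 13 + 3 + 4 + 11 = 38 bits.

Unary([6, 12, 2, 3, 10]) = 11111101111111111110110111011111111110 (38 bits)


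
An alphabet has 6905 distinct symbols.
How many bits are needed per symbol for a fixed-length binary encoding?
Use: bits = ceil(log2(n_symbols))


log2(6905) = 12.7534
Bracket: 2^12 = 4096 < 6905 <= 2^13 = 8192
So ceil(log2(6905)) = 13

bits = ceil(log2(6905)) = ceil(12.7534) = 13 bits


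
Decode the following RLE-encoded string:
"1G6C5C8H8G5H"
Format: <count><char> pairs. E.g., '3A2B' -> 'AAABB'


Expanding each <count><char> pair:
  1G -> 'G'
  6C -> 'CCCCCC'
  5C -> 'CCCCC'
  8H -> 'HHHHHHHH'
  8G -> 'GGGGGGGG'
  5H -> 'HHHHH'

Decoded = GCCCCCCCCCCCHHHHHHHHGGGGGGGGHHHHH


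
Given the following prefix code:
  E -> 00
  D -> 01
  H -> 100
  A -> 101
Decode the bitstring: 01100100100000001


Decoding step by step:
Bits 01 -> D
Bits 100 -> H
Bits 100 -> H
Bits 100 -> H
Bits 00 -> E
Bits 00 -> E
Bits 01 -> D


Decoded message: DHHHEED


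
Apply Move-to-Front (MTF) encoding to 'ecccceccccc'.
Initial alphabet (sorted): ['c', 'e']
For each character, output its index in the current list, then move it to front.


MTF encoding:
'e': index 1 in ['c', 'e'] -> ['e', 'c']
'c': index 1 in ['e', 'c'] -> ['c', 'e']
'c': index 0 in ['c', 'e'] -> ['c', 'e']
'c': index 0 in ['c', 'e'] -> ['c', 'e']
'c': index 0 in ['c', 'e'] -> ['c', 'e']
'e': index 1 in ['c', 'e'] -> ['e', 'c']
'c': index 1 in ['e', 'c'] -> ['c', 'e']
'c': index 0 in ['c', 'e'] -> ['c', 'e']
'c': index 0 in ['c', 'e'] -> ['c', 'e']
'c': index 0 in ['c', 'e'] -> ['c', 'e']
'c': index 0 in ['c', 'e'] -> ['c', 'e']


Output: [1, 1, 0, 0, 0, 1, 1, 0, 0, 0, 0]


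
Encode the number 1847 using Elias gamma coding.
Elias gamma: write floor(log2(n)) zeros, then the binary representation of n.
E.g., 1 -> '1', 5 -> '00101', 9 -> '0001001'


num_bits = floor(log2(1847)) + 1 = 11
leading_zeros = num_bits - 1 = 10
binary(1847) = 11100110111

Elias gamma(1847) = '0000000000' + '11100110111' = 000000000011100110111 (21 bits)


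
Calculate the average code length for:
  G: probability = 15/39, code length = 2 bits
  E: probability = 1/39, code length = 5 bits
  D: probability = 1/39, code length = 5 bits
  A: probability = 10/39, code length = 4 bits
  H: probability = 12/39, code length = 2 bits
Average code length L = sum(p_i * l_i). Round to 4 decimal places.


Weighted contributions p_i * l_i:
  G: (15/39) * 2 = 30/39
  E: (1/39) * 5 = 5/39
  D: (1/39) * 5 = 5/39
  A: (10/39) * 4 = 40/39
  H: (12/39) * 2 = 24/39
Sum = (30 + 5 + 5 + 40 + 24)/39 = 104/39

L = 104/39 = 2.6667 bits/symbol


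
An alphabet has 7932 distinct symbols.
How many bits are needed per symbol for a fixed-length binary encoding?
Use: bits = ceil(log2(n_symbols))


log2(7932) = 12.9535
Bracket: 2^12 = 4096 < 7932 <= 2^13 = 8192
So ceil(log2(7932)) = 13

bits = ceil(log2(7932)) = ceil(12.9535) = 13 bits


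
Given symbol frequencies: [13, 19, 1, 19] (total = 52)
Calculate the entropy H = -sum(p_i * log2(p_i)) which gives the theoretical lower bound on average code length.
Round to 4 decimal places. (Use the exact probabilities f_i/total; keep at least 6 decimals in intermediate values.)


Per-symbol terms -p_i * log2(p_i) with p_i = f_i/52:
  p = 13/52 = 0.250000: log2(p) = -2.000000, -p*log2(p) = 0.500000
  p = 19/52 = 0.365385: log2(p) = -1.452512, -p*log2(p) = 0.530726
  p = 1/52 = 0.019231: log2(p) = -5.700440, -p*log2(p) = 0.109624
  p = 19/52 = 0.365385: log2(p) = -1.452512, -p*log2(p) = 0.530726
H = 0.500000 + 0.530726 + 0.109624 + 0.530726 = 1.671076

H = 1.6711 bits/symbol


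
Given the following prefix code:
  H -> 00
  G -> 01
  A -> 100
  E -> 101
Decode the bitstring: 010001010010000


Decoding step by step:
Bits 01 -> G
Bits 00 -> H
Bits 01 -> G
Bits 01 -> G
Bits 00 -> H
Bits 100 -> A
Bits 00 -> H


Decoded message: GHGGHAH


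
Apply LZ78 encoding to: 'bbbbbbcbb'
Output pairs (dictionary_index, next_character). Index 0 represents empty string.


LZ78 encoding steps:
Dictionary: {0: ''}
Step 1: w='' (idx 0), next='b' -> output (0, 'b'), add 'b' as idx 1
Step 2: w='b' (idx 1), next='b' -> output (1, 'b'), add 'bb' as idx 2
Step 3: w='bb' (idx 2), next='b' -> output (2, 'b'), add 'bbb' as idx 3
Step 4: w='' (idx 0), next='c' -> output (0, 'c'), add 'c' as idx 4
Step 5: w='bb' (idx 2), end of input -> output (2, '')


Encoded: [(0, 'b'), (1, 'b'), (2, 'b'), (0, 'c'), (2, '')]


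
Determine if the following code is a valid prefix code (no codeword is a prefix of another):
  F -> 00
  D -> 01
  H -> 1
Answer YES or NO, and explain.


Checking each pair (does one codeword prefix another?):
  F='00' vs D='01': no prefix
  F='00' vs H='1': no prefix
  D='01' vs F='00': no prefix
  D='01' vs H='1': no prefix
  H='1' vs F='00': no prefix
  H='1' vs D='01': no prefix
No violation found over all pairs.

YES -- this is a valid prefix code. No codeword is a prefix of any other codeword.


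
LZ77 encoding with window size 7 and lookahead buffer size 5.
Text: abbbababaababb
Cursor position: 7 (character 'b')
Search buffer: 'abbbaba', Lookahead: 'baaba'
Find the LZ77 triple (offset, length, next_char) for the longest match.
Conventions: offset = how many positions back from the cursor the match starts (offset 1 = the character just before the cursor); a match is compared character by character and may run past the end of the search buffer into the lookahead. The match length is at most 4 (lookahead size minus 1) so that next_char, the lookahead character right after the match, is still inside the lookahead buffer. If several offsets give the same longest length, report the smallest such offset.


Try each offset into the search buffer:
  offset=1 (pos 6, char 'a'): match length 0
  offset=2 (pos 5, char 'b'): match length 2
  offset=3 (pos 4, char 'a'): match length 0
  offset=4 (pos 3, char 'b'): match length 2
  offset=5 (pos 2, char 'b'): match length 1
  offset=6 (pos 1, char 'b'): match length 1
  offset=7 (pos 0, char 'a'): match length 0
Longest match has length 2, found at offsets 2, 4; take the smallest, offset 2.
next_char = character at position 7 + 2 = 9 -> 'a'

Best match: offset=2, length=2 (matching 'ba' starting at position 5)
LZ77 triple: (2, 2, 'a')


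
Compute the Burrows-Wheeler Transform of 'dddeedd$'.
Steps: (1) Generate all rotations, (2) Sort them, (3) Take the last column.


Rotations (sorted):
  0: $dddeedd -> last char: d
  1: d$dddeed -> last char: d
  2: dd$dddee -> last char: e
  3: dddeedd$ -> last char: $
  4: ddeedd$d -> last char: d
  5: deedd$dd -> last char: d
  6: edd$ddde -> last char: e
  7: eedd$ddd -> last char: d


BWT = dde$dded


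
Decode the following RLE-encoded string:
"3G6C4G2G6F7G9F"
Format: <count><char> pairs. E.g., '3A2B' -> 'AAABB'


Expanding each <count><char> pair:
  3G -> 'GGG'
  6C -> 'CCCCCC'
  4G -> 'GGGG'
  2G -> 'GG'
  6F -> 'FFFFFF'
  7G -> 'GGGGGGG'
  9F -> 'FFFFFFFFF'

Decoded = GGGCCCCCCGGGGGGFFFFFFGGGGGGGFFFFFFFFF


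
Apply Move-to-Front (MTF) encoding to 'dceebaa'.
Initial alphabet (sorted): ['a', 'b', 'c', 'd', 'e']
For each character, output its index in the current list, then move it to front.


MTF encoding:
'd': index 3 in ['a', 'b', 'c', 'd', 'e'] -> ['d', 'a', 'b', 'c', 'e']
'c': index 3 in ['d', 'a', 'b', 'c', 'e'] -> ['c', 'd', 'a', 'b', 'e']
'e': index 4 in ['c', 'd', 'a', 'b', 'e'] -> ['e', 'c', 'd', 'a', 'b']
'e': index 0 in ['e', 'c', 'd', 'a', 'b'] -> ['e', 'c', 'd', 'a', 'b']
'b': index 4 in ['e', 'c', 'd', 'a', 'b'] -> ['b', 'e', 'c', 'd', 'a']
'a': index 4 in ['b', 'e', 'c', 'd', 'a'] -> ['a', 'b', 'e', 'c', 'd']
'a': index 0 in ['a', 'b', 'e', 'c', 'd'] -> ['a', 'b', 'e', 'c', 'd']


Output: [3, 3, 4, 0, 4, 4, 0]


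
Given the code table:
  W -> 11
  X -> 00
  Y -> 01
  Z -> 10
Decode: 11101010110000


Decoding:
11 -> W
10 -> Z
10 -> Z
10 -> Z
11 -> W
00 -> X
00 -> X


Result: WZZZWXX


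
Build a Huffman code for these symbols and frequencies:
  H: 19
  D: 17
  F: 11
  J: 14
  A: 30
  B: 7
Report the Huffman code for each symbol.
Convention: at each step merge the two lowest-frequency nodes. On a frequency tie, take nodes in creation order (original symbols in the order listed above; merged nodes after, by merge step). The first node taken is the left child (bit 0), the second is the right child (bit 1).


Huffman tree construction:
Step 1: Merge B(7) + F(11) = 18
Step 2: Merge J(14) + D(17) = 31
Step 3: Merge (B+F)(18) + H(19) = 37
Step 4: Merge A(30) + (J+D)(31) = 61
Step 5: Merge ((B+F)+H)(37) + (A+(J+D))(61) = 98
Read each symbol's code off the tree from the root (left child = 0, right child = 1).

Codes:
  H: 01 (length 2)
  D: 111 (length 3)
  F: 001 (length 3)
  J: 110 (length 3)
  A: 10 (length 2)
  B: 000 (length 3)
Average code length: 245/98 = 2.5000 bits/symbol


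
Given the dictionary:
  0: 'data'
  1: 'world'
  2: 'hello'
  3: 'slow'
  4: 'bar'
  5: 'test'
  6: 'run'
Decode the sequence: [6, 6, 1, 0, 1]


Look up each index in the dictionary:
  6 -> 'run'
  6 -> 'run'
  1 -> 'world'
  0 -> 'data'
  1 -> 'world'

Decoded: "run run world data world"


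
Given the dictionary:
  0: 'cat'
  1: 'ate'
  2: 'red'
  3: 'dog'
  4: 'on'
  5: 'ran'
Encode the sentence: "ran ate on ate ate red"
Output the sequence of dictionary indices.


Look up each word in the dictionary:
  'ran' -> 5
  'ate' -> 1
  'on' -> 4
  'ate' -> 1
  'ate' -> 1
  'red' -> 2

Encoded: [5, 1, 4, 1, 1, 2]


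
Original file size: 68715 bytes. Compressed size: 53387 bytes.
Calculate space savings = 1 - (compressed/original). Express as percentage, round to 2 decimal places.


ratio = compressed/original = 53387/68715 = 0.776934
savings = 1 - ratio = 1 - 0.776934 = 0.223066
as a percentage: 0.223066 * 100 = 22.31%

Space savings = 1 - 53387/68715 = 22.31%


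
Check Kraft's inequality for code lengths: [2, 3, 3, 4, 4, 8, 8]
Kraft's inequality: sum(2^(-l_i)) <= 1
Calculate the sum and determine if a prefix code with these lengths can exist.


Sum = 2^(-2) + 2^(-3) + 2^(-3) + 2^(-4) + 2^(-4) + 2^(-8) + 2^(-8)
    = 0.25 + 0.125 + 0.125 + 0.0625 + 0.0625 + 0.00390625 + 0.00390625
    = 162/256 = 0.6328125
Since 0.6328125 <= 1, Kraft's inequality IS satisfied.
A prefix code with these lengths CAN exist.

Kraft sum = 0.6328125. Satisfied.


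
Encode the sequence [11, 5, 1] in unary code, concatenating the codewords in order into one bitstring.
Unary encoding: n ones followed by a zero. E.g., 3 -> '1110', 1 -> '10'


Encode each number as n ones followed by a terminating 0:
  11 -> 111111111110 (12 bits)
  5 -> 111110 (6 bits)
  1 -> 10 (2 bits)
Total length = 12 + 6 + 2 = 20 bits.

Unary([11, 5, 1]) = 11111111111011111010 (20 bits)


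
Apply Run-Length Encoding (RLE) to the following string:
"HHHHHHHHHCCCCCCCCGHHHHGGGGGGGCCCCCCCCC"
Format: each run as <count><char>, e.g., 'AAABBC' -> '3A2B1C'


Scanning runs left to right:
  i=0: run of 'H' x 9 -> '9H'
  i=9: run of 'C' x 8 -> '8C'
  i=17: run of 'G' x 1 -> '1G'
  i=18: run of 'H' x 4 -> '4H'
  i=22: run of 'G' x 7 -> '7G'
  i=29: run of 'C' x 9 -> '9C'

RLE = 9H8C1G4H7G9C


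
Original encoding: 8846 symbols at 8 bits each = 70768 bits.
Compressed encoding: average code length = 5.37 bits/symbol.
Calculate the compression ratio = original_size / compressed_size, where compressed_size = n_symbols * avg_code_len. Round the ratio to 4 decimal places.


original_size = n_symbols * orig_bits = 8846 * 8 = 70768 bits
compressed_size = n_symbols * avg_code_len = 8846 * 5.37 = 47503.02 bits
ratio = original_size / compressed_size = 70768 / 47503.02 = 1.4898

Compression ratio = 1.4898


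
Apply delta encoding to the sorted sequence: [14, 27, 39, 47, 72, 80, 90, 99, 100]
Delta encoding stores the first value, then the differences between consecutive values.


First value: 14
Deltas:
  27 - 14 = 13
  39 - 27 = 12
  47 - 39 = 8
  72 - 47 = 25
  80 - 72 = 8
  90 - 80 = 10
  99 - 90 = 9
  100 - 99 = 1


Delta encoded: [14, 13, 12, 8, 25, 8, 10, 9, 1]


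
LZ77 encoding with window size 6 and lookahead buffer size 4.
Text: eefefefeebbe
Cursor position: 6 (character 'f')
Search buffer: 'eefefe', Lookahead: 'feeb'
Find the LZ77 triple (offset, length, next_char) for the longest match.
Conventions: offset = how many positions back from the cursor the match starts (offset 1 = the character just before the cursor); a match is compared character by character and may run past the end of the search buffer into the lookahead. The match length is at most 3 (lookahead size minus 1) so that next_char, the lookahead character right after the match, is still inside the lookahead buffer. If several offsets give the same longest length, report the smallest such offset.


Try each offset into the search buffer:
  offset=1 (pos 5, char 'e'): match length 0
  offset=2 (pos 4, char 'f'): match length 2
  offset=3 (pos 3, char 'e'): match length 0
  offset=4 (pos 2, char 'f'): match length 2
  offset=5 (pos 1, char 'e'): match length 0
  offset=6 (pos 0, char 'e'): match length 0
Longest match has length 2, found at offsets 2, 4; take the smallest, offset 2.
next_char = character at position 6 + 2 = 8 -> 'e'

Best match: offset=2, length=2 (matching 'fe' starting at position 4)
LZ77 triple: (2, 2, 'e')


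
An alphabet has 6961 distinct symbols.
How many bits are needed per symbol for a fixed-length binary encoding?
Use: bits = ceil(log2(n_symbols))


log2(6961) = 12.7651
Bracket: 2^12 = 4096 < 6961 <= 2^13 = 8192
So ceil(log2(6961)) = 13

bits = ceil(log2(6961)) = ceil(12.7651) = 13 bits


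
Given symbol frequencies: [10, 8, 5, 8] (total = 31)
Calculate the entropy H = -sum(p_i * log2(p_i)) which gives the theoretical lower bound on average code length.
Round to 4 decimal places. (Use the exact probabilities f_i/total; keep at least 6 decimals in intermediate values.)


Per-symbol terms -p_i * log2(p_i) with p_i = f_i/31:
  p = 10/31 = 0.322581: log2(p) = -1.632268, -p*log2(p) = 0.526538
  p = 8/31 = 0.258065: log2(p) = -1.954196, -p*log2(p) = 0.504309
  p = 5/31 = 0.161290: log2(p) = -2.632268, -p*log2(p) = 0.424559
  p = 8/31 = 0.258065: log2(p) = -1.954196, -p*log2(p) = 0.504309
H = 0.526538 + 0.504309 + 0.424559 + 0.504309 = 1.959715

H = 1.9597 bits/symbol


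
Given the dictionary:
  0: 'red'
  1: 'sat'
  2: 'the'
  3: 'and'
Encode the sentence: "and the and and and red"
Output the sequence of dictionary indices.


Look up each word in the dictionary:
  'and' -> 3
  'the' -> 2
  'and' -> 3
  'and' -> 3
  'and' -> 3
  'red' -> 0

Encoded: [3, 2, 3, 3, 3, 0]


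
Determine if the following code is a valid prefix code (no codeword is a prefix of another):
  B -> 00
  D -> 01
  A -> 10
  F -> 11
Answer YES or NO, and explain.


Checking each pair (does one codeword prefix another?):
  B='00' vs D='01': no prefix
  B='00' vs A='10': no prefix
  B='00' vs F='11': no prefix
  D='01' vs B='00': no prefix
  D='01' vs A='10': no prefix
  D='01' vs F='11': no prefix
  A='10' vs B='00': no prefix
  A='10' vs D='01': no prefix
  A='10' vs F='11': no prefix
  F='11' vs B='00': no prefix
  F='11' vs D='01': no prefix
  F='11' vs A='10': no prefix
No violation found over all pairs.

YES -- this is a valid prefix code. No codeword is a prefix of any other codeword.


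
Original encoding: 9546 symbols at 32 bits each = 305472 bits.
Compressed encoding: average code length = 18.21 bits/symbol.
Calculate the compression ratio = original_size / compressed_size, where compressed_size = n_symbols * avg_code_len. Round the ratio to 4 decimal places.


original_size = n_symbols * orig_bits = 9546 * 32 = 305472 bits
compressed_size = n_symbols * avg_code_len = 9546 * 18.21 = 173832.66 bits
ratio = original_size / compressed_size = 305472 / 173832.66 = 1.7573

Compression ratio = 1.7573


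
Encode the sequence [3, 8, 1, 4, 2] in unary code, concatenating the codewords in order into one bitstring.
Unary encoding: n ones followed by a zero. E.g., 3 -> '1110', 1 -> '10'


Encode each number as n ones followed by a terminating 0:
  3 -> 1110 (4 bits)
  8 -> 111111110 (9 bits)
  1 -> 10 (2 bits)
  4 -> 11110 (5 bits)
  2 -> 110 (3 bits)
Total length = 4 + 9 + 2 + 5 + 3 = 23 bits.

Unary([3, 8, 1, 4, 2]) = 11101111111101011110110 (23 bits)


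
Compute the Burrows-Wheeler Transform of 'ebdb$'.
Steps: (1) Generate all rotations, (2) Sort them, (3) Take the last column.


Rotations (sorted):
  0: $ebdb -> last char: b
  1: b$ebd -> last char: d
  2: bdb$e -> last char: e
  3: db$eb -> last char: b
  4: ebdb$ -> last char: $


BWT = bdeb$


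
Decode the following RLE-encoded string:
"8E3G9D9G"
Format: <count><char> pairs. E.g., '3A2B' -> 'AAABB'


Expanding each <count><char> pair:
  8E -> 'EEEEEEEE'
  3G -> 'GGG'
  9D -> 'DDDDDDDDD'
  9G -> 'GGGGGGGGG'

Decoded = EEEEEEEEGGGDDDDDDDDDGGGGGGGGG


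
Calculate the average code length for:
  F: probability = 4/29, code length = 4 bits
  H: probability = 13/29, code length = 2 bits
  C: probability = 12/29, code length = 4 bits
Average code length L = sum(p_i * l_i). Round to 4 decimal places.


Weighted contributions p_i * l_i:
  F: (4/29) * 4 = 16/29
  H: (13/29) * 2 = 26/29
  C: (12/29) * 4 = 48/29
Sum = (16 + 26 + 48)/29 = 90/29

L = 90/29 = 3.1034 bits/symbol


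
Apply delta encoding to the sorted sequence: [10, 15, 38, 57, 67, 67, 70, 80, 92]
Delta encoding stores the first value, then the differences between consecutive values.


First value: 10
Deltas:
  15 - 10 = 5
  38 - 15 = 23
  57 - 38 = 19
  67 - 57 = 10
  67 - 67 = 0
  70 - 67 = 3
  80 - 70 = 10
  92 - 80 = 12


Delta encoded: [10, 5, 23, 19, 10, 0, 3, 10, 12]


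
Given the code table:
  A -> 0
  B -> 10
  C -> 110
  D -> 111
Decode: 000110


Decoding:
0 -> A
0 -> A
0 -> A
110 -> C


Result: AAAC


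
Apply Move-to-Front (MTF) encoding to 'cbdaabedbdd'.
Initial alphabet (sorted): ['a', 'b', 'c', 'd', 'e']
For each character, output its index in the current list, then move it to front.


MTF encoding:
'c': index 2 in ['a', 'b', 'c', 'd', 'e'] -> ['c', 'a', 'b', 'd', 'e']
'b': index 2 in ['c', 'a', 'b', 'd', 'e'] -> ['b', 'c', 'a', 'd', 'e']
'd': index 3 in ['b', 'c', 'a', 'd', 'e'] -> ['d', 'b', 'c', 'a', 'e']
'a': index 3 in ['d', 'b', 'c', 'a', 'e'] -> ['a', 'd', 'b', 'c', 'e']
'a': index 0 in ['a', 'd', 'b', 'c', 'e'] -> ['a', 'd', 'b', 'c', 'e']
'b': index 2 in ['a', 'd', 'b', 'c', 'e'] -> ['b', 'a', 'd', 'c', 'e']
'e': index 4 in ['b', 'a', 'd', 'c', 'e'] -> ['e', 'b', 'a', 'd', 'c']
'd': index 3 in ['e', 'b', 'a', 'd', 'c'] -> ['d', 'e', 'b', 'a', 'c']
'b': index 2 in ['d', 'e', 'b', 'a', 'c'] -> ['b', 'd', 'e', 'a', 'c']
'd': index 1 in ['b', 'd', 'e', 'a', 'c'] -> ['d', 'b', 'e', 'a', 'c']
'd': index 0 in ['d', 'b', 'e', 'a', 'c'] -> ['d', 'b', 'e', 'a', 'c']


Output: [2, 2, 3, 3, 0, 2, 4, 3, 2, 1, 0]


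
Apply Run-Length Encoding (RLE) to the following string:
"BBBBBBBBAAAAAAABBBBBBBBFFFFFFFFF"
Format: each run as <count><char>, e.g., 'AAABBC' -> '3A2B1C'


Scanning runs left to right:
  i=0: run of 'B' x 8 -> '8B'
  i=8: run of 'A' x 7 -> '7A'
  i=15: run of 'B' x 8 -> '8B'
  i=23: run of 'F' x 9 -> '9F'

RLE = 8B7A8B9F


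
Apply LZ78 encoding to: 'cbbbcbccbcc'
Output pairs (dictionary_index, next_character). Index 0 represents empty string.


LZ78 encoding steps:
Dictionary: {0: ''}
Step 1: w='' (idx 0), next='c' -> output (0, 'c'), add 'c' as idx 1
Step 2: w='' (idx 0), next='b' -> output (0, 'b'), add 'b' as idx 2
Step 3: w='b' (idx 2), next='b' -> output (2, 'b'), add 'bb' as idx 3
Step 4: w='c' (idx 1), next='b' -> output (1, 'b'), add 'cb' as idx 4
Step 5: w='c' (idx 1), next='c' -> output (1, 'c'), add 'cc' as idx 5
Step 6: w='b' (idx 2), next='c' -> output (2, 'c'), add 'bc' as idx 6
Step 7: w='c' (idx 1), end of input -> output (1, '')


Encoded: [(0, 'c'), (0, 'b'), (2, 'b'), (1, 'b'), (1, 'c'), (2, 'c'), (1, '')]


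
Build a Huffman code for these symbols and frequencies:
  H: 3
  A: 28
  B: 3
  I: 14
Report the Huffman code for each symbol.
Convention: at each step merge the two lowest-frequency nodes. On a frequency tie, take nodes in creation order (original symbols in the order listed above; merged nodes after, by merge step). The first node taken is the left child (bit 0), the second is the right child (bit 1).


Huffman tree construction:
Step 1: Merge H(3) + B(3) = 6
Step 2: Merge (H+B)(6) + I(14) = 20
Step 3: Merge ((H+B)+I)(20) + A(28) = 48
Read each symbol's code off the tree from the root (left child = 0, right child = 1).

Codes:
  H: 000 (length 3)
  A: 1 (length 1)
  B: 001 (length 3)
  I: 01 (length 2)
Average code length: 74/48 = 1.5417 bits/symbol


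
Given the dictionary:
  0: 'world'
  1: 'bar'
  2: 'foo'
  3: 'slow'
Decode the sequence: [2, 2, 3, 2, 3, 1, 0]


Look up each index in the dictionary:
  2 -> 'foo'
  2 -> 'foo'
  3 -> 'slow'
  2 -> 'foo'
  3 -> 'slow'
  1 -> 'bar'
  0 -> 'world'

Decoded: "foo foo slow foo slow bar world"


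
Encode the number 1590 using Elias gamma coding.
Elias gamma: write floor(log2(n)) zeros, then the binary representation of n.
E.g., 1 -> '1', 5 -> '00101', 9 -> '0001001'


num_bits = floor(log2(1590)) + 1 = 11
leading_zeros = num_bits - 1 = 10
binary(1590) = 11000110110

Elias gamma(1590) = '0000000000' + '11000110110' = 000000000011000110110 (21 bits)


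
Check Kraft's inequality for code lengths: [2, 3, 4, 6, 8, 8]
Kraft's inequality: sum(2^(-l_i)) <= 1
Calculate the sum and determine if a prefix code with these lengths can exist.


Sum = 2^(-2) + 2^(-3) + 2^(-4) + 2^(-6) + 2^(-8) + 2^(-8)
    = 0.25 + 0.125 + 0.0625 + 0.015625 + 0.00390625 + 0.00390625
    = 118/256 = 0.4609375
Since 0.4609375 <= 1, Kraft's inequality IS satisfied.
A prefix code with these lengths CAN exist.

Kraft sum = 0.4609375. Satisfied.


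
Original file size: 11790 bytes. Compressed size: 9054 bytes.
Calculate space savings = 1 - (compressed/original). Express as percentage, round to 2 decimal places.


ratio = compressed/original = 9054/11790 = 0.767939
savings = 1 - ratio = 1 - 0.767939 = 0.232061
as a percentage: 0.232061 * 100 = 23.21%

Space savings = 1 - 9054/11790 = 23.21%


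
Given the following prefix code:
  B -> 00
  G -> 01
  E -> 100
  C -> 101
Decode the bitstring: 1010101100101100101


Decoding step by step:
Bits 101 -> C
Bits 01 -> G
Bits 01 -> G
Bits 100 -> E
Bits 101 -> C
Bits 100 -> E
Bits 101 -> C


Decoded message: CGGECEC


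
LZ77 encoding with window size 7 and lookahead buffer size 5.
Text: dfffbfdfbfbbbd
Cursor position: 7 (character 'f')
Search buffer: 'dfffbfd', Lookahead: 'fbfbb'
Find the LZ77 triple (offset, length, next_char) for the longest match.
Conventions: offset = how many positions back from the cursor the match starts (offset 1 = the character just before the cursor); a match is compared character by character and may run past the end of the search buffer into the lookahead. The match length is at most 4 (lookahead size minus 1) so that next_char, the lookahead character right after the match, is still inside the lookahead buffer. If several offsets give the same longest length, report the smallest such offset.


Try each offset into the search buffer:
  offset=1 (pos 6, char 'd'): match length 0
  offset=2 (pos 5, char 'f'): match length 1
  offset=3 (pos 4, char 'b'): match length 0
  offset=4 (pos 3, char 'f'): match length 3
  offset=5 (pos 2, char 'f'): match length 1
  offset=6 (pos 1, char 'f'): match length 1
  offset=7 (pos 0, char 'd'): match length 0
Longest match has length 3 at offset 4.
next_char = character at position 7 + 3 = 10 -> 'b'

Best match: offset=4, length=3 (matching 'fbf' starting at position 3)
LZ77 triple: (4, 3, 'b')


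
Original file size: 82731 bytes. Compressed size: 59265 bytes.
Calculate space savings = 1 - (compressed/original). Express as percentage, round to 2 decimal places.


ratio = compressed/original = 59265/82731 = 0.716358
savings = 1 - ratio = 1 - 0.716358 = 0.283642
as a percentage: 0.283642 * 100 = 28.36%

Space savings = 1 - 59265/82731 = 28.36%


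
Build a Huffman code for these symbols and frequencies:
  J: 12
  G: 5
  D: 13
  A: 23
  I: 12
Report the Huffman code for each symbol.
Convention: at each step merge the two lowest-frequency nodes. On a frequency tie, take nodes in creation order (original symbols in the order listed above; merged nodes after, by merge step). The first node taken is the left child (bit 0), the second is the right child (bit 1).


Huffman tree construction:
Step 1: Merge G(5) + J(12) = 17
Step 2: Merge I(12) + D(13) = 25
Step 3: Merge (G+J)(17) + A(23) = 40
Step 4: Merge (I+D)(25) + ((G+J)+A)(40) = 65
Read each symbol's code off the tree from the root (left child = 0, right child = 1).

Codes:
  J: 101 (length 3)
  G: 100 (length 3)
  D: 01 (length 2)
  A: 11 (length 2)
  I: 00 (length 2)
Average code length: 147/65 = 2.2615 bits/symbol


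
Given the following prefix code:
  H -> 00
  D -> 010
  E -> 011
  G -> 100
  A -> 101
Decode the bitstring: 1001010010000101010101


Decoding step by step:
Bits 100 -> G
Bits 101 -> A
Bits 00 -> H
Bits 100 -> G
Bits 00 -> H
Bits 101 -> A
Bits 010 -> D
Bits 101 -> A


Decoded message: GAHGHADA


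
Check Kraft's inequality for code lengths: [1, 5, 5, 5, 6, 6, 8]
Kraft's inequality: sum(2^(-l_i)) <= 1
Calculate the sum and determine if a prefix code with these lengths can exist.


Sum = 2^(-1) + 2^(-5) + 2^(-5) + 2^(-5) + 2^(-6) + 2^(-6) + 2^(-8)
    = 0.5 + 0.03125 + 0.03125 + 0.03125 + 0.015625 + 0.015625 + 0.00390625
    = 161/256 = 0.62890625
Since 0.62890625 <= 1, Kraft's inequality IS satisfied.
A prefix code with these lengths CAN exist.

Kraft sum = 0.62890625. Satisfied.


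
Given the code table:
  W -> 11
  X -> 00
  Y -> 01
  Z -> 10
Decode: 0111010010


Decoding:
01 -> Y
11 -> W
01 -> Y
00 -> X
10 -> Z


Result: YWYXZ


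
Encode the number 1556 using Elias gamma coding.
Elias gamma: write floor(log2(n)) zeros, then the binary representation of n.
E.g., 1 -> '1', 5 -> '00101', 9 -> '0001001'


num_bits = floor(log2(1556)) + 1 = 11
leading_zeros = num_bits - 1 = 10
binary(1556) = 11000010100

Elias gamma(1556) = '0000000000' + '11000010100' = 000000000011000010100 (21 bits)


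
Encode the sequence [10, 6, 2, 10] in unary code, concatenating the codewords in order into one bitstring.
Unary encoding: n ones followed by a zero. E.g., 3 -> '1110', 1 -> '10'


Encode each number as n ones followed by a terminating 0:
  10 -> 11111111110 (11 bits)
  6 -> 1111110 (7 bits)
  2 -> 110 (3 bits)
  10 -> 11111111110 (11 bits)
Total length = 11 + 7 + 3 + 11 = 32 bits.

Unary([10, 6, 2, 10]) = 11111111110111111011011111111110 (32 bits)


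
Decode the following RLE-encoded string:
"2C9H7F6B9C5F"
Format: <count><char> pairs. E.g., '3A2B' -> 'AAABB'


Expanding each <count><char> pair:
  2C -> 'CC'
  9H -> 'HHHHHHHHH'
  7F -> 'FFFFFFF'
  6B -> 'BBBBBB'
  9C -> 'CCCCCCCCC'
  5F -> 'FFFFF'

Decoded = CCHHHHHHHHHFFFFFFFBBBBBBCCCCCCCCCFFFFF


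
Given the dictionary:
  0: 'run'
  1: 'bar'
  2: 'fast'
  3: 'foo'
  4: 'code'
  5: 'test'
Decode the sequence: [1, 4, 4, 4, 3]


Look up each index in the dictionary:
  1 -> 'bar'
  4 -> 'code'
  4 -> 'code'
  4 -> 'code'
  3 -> 'foo'

Decoded: "bar code code code foo"


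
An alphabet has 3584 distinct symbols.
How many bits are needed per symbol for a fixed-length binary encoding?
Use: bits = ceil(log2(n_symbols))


log2(3584) = 11.8074
Bracket: 2^11 = 2048 < 3584 <= 2^12 = 4096
So ceil(log2(3584)) = 12

bits = ceil(log2(3584)) = ceil(11.8074) = 12 bits


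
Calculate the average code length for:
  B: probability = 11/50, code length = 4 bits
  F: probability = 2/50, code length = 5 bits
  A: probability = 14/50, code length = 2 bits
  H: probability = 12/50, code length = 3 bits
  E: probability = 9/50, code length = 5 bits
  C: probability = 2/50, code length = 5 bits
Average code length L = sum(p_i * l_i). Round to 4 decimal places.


Weighted contributions p_i * l_i:
  B: (11/50) * 4 = 44/50
  F: (2/50) * 5 = 10/50
  A: (14/50) * 2 = 28/50
  H: (12/50) * 3 = 36/50
  E: (9/50) * 5 = 45/50
  C: (2/50) * 5 = 10/50
Sum = (44 + 10 + 28 + 36 + 45 + 10)/50 = 173/50

L = 173/50 = 3.4600 bits/symbol


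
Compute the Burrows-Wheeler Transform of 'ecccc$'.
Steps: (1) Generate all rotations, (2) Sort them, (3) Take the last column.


Rotations (sorted):
  0: $ecccc -> last char: c
  1: c$eccc -> last char: c
  2: cc$ecc -> last char: c
  3: ccc$ec -> last char: c
  4: cccc$e -> last char: e
  5: ecccc$ -> last char: $


BWT = cccce$


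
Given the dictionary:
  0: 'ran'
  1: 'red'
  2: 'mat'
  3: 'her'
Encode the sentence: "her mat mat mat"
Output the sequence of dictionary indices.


Look up each word in the dictionary:
  'her' -> 3
  'mat' -> 2
  'mat' -> 2
  'mat' -> 2

Encoded: [3, 2, 2, 2]


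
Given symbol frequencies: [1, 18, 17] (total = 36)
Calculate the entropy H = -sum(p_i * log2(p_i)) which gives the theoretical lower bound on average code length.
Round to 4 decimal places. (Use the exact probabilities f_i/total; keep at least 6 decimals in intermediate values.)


Per-symbol terms -p_i * log2(p_i) with p_i = f_i/36:
  p = 1/36 = 0.027778: log2(p) = -5.169925, -p*log2(p) = 0.143609
  p = 18/36 = 0.500000: log2(p) = -1.000000, -p*log2(p) = 0.500000
  p = 17/36 = 0.472222: log2(p) = -1.082462, -p*log2(p) = 0.511163
H = 0.143609 + 0.500000 + 0.511163 = 1.154772

H = 1.1548 bits/symbol


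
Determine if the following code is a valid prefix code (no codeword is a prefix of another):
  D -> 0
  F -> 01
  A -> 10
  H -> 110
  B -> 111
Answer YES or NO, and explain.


Checking each pair (does one codeword prefix another?):
  D='0' vs F='01': prefix -- VIOLATION

NO -- this is NOT a valid prefix code. D (0) is a prefix of F (01).


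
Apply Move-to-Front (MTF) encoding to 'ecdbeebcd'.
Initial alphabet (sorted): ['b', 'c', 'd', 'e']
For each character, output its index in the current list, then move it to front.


MTF encoding:
'e': index 3 in ['b', 'c', 'd', 'e'] -> ['e', 'b', 'c', 'd']
'c': index 2 in ['e', 'b', 'c', 'd'] -> ['c', 'e', 'b', 'd']
'd': index 3 in ['c', 'e', 'b', 'd'] -> ['d', 'c', 'e', 'b']
'b': index 3 in ['d', 'c', 'e', 'b'] -> ['b', 'd', 'c', 'e']
'e': index 3 in ['b', 'd', 'c', 'e'] -> ['e', 'b', 'd', 'c']
'e': index 0 in ['e', 'b', 'd', 'c'] -> ['e', 'b', 'd', 'c']
'b': index 1 in ['e', 'b', 'd', 'c'] -> ['b', 'e', 'd', 'c']
'c': index 3 in ['b', 'e', 'd', 'c'] -> ['c', 'b', 'e', 'd']
'd': index 3 in ['c', 'b', 'e', 'd'] -> ['d', 'c', 'b', 'e']


Output: [3, 2, 3, 3, 3, 0, 1, 3, 3]


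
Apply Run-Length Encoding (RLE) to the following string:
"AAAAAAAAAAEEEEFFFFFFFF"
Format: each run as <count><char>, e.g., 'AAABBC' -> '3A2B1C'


Scanning runs left to right:
  i=0: run of 'A' x 10 -> '10A'
  i=10: run of 'E' x 4 -> '4E'
  i=14: run of 'F' x 8 -> '8F'

RLE = 10A4E8F


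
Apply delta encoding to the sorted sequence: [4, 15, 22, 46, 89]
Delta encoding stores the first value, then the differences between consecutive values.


First value: 4
Deltas:
  15 - 4 = 11
  22 - 15 = 7
  46 - 22 = 24
  89 - 46 = 43


Delta encoded: [4, 11, 7, 24, 43]


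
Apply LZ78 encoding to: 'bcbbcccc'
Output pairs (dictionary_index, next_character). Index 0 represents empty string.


LZ78 encoding steps:
Dictionary: {0: ''}
Step 1: w='' (idx 0), next='b' -> output (0, 'b'), add 'b' as idx 1
Step 2: w='' (idx 0), next='c' -> output (0, 'c'), add 'c' as idx 2
Step 3: w='b' (idx 1), next='b' -> output (1, 'b'), add 'bb' as idx 3
Step 4: w='c' (idx 2), next='c' -> output (2, 'c'), add 'cc' as idx 4
Step 5: w='cc' (idx 4), end of input -> output (4, '')


Encoded: [(0, 'b'), (0, 'c'), (1, 'b'), (2, 'c'), (4, '')]


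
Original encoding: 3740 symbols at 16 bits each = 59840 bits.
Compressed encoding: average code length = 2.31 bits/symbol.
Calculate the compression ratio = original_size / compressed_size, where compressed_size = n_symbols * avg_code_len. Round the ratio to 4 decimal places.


original_size = n_symbols * orig_bits = 3740 * 16 = 59840 bits
compressed_size = n_symbols * avg_code_len = 3740 * 2.31 = 8639.4 bits
ratio = original_size / compressed_size = 59840 / 8639.4 = 6.9264

Compression ratio = 6.9264


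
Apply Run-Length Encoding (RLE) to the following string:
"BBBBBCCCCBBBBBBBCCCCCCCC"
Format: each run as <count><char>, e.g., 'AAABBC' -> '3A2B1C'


Scanning runs left to right:
  i=0: run of 'B' x 5 -> '5B'
  i=5: run of 'C' x 4 -> '4C'
  i=9: run of 'B' x 7 -> '7B'
  i=16: run of 'C' x 8 -> '8C'

RLE = 5B4C7B8C


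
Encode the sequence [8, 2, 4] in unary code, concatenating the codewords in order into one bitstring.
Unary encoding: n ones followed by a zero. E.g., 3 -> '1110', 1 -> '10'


Encode each number as n ones followed by a terminating 0:
  8 -> 111111110 (9 bits)
  2 -> 110 (3 bits)
  4 -> 11110 (5 bits)
Total length = 9 + 3 + 5 = 17 bits.

Unary([8, 2, 4]) = 11111111011011110 (17 bits)


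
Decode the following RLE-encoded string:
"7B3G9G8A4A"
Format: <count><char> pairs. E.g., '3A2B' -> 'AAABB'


Expanding each <count><char> pair:
  7B -> 'BBBBBBB'
  3G -> 'GGG'
  9G -> 'GGGGGGGGG'
  8A -> 'AAAAAAAA'
  4A -> 'AAAA'

Decoded = BBBBBBBGGGGGGGGGGGGAAAAAAAAAAAA
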